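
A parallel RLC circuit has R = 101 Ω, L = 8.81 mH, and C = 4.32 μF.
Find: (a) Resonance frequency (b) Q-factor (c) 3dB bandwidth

Step 1 — Resonance: ω₀ = 1/√(LC) = 1/√(0.00881·4.32e-06) = 5126 rad/s.
Step 2 — f₀ = ω₀/(2π) = 815.8 Hz.
Step 3 — Parallel Q: Q = R/(ω₀L) = 101/(5126·0.00881) = 2.237.
Step 4 — Bandwidth: Δω = ω₀/Q = 2292 rad/s; BW = Δω/(2π) = 364.8 Hz.

(a) f₀ = 815.8 Hz  (b) Q = 2.237  (c) BW = 364.8 Hz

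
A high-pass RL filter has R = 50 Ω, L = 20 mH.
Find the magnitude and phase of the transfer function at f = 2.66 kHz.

Step 1 — Angular frequency: ω = 2π·2660 = 1.671e+04 rad/s.
Step 2 — Transfer function: H(jω) = jωL/(R + jωL).
Step 3 — Numerator jωL = j·334.3; denominator R + jωL = 50 + j334.3.
Step 4 — H = 0.9781 + j0.1463.
Step 5 — Magnitude: |H| = 0.989 (-0.1 dB); phase: φ = 8.5°.

|H| = 0.989 (-0.1 dB), φ = 8.5°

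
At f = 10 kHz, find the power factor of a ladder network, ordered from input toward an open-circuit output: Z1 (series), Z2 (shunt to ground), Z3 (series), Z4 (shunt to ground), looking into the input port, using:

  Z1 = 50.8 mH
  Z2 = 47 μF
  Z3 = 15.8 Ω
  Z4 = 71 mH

Step 1 — Angular frequency: ω = 2π·f = 2π·1e+04 = 6.283e+04 rad/s.
Step 2 — Component impedances:
  Z1: Z = jωL = j·6.283e+04·0.0508 = 0 + j3192 Ω
  Z2: Z = 1/(jωC) = -j/(ω·C) = 0 - j0.3386 Ω
  Z3: Z = R = 15.8 Ω
  Z4: Z = jωL = j·6.283e+04·0.071 = 0 + j4461 Ω
Step 3 — Ladder network (open output): work backward from the far end, alternating series and parallel combinations. Z_in = 0 + j3192 Ω = 3192∠90.0° Ω.
Step 4 — Power factor: PF = cos(φ) = Re(Z)/|Z| = 9.1051e-08/3191.5 = 2.853e-11.
Step 5 — Type: Im(Z) = 3192 ⇒ lagging (phase φ = 90.0°).

PF = 2.853e-11 (lagging, φ = 90.0°)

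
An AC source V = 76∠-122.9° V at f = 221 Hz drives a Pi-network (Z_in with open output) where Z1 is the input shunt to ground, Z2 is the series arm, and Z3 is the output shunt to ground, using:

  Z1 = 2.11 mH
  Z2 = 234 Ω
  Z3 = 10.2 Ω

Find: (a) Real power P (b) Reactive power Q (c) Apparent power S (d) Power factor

Step 1 — Angular frequency: ω = 2π·f = 2π·221 = 1389 rad/s.
Step 2 — Component impedances:
  Z1: Z = jωL = j·1389·0.00211 = 0 + j2.93 Ω
  Z2: Z = R = 234 Ω
  Z3: Z = R = 10.2 Ω
Step 3 — With open output, the series arm Z2 and the output shunt Z3 appear in series to ground: Z2 + Z3 = 244.2 Ω.
Step 4 — Parallel with input shunt Z1: Z_in = Z1 || (Z2 + Z3) = 0.03515 + j2.929 Ω = 2.93∠89.3° Ω.
Step 5 — Source phasor: V = 76∠-122.9° V = -41.28 - j63.81 V.
Step 6 — Current: I = V / Z = -21.95 + j13.83 A = 25.94∠147.8° A.
Step 7 — Complex power: S = V·I* = 23.65 + j1971 VA.
Step 8 — Real power: P = Re(S) = 23.65 W.
Step 9 — Reactive power: Q = Im(S) = 1971 VAR.
Step 10 — Apparent power: |S| = 1972 VA.
Step 11 — Power factor: PF = P/|S| = 0.012 (lagging).

(a) P = 23.65 W  (b) Q = 1971 VAR  (c) S = 1972 VA  (d) PF = 0.012 (lagging)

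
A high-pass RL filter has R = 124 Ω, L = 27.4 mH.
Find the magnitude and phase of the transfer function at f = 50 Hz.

Step 1 — Angular frequency: ω = 2π·50 = 314.2 rad/s.
Step 2 — Transfer function: H(jω) = jωL/(R + jωL).
Step 3 — Numerator jωL = j·8.608; denominator R + jωL = 124 + j8.608.
Step 4 — H = 0.004796 + j0.06909.
Step 5 — Magnitude: |H| = 0.06925 (-23.2 dB); phase: φ = 86.0°.

|H| = 0.06925 (-23.2 dB), φ = 86.0°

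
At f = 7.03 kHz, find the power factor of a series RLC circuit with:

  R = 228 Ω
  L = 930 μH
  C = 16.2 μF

Step 1 — Angular frequency: ω = 2π·f = 2π·7030 = 4.417e+04 rad/s.
Step 2 — Component impedances:
  R: Z = R = 228 Ω
  L: Z = jωL = j·4.417e+04·0.00093 = 0 + j41.08 Ω
  C: Z = 1/(jωC) = -j/(ω·C) = 0 - j1.397 Ω
Step 3 — Series combination: Z_total = R + L + C = 228 + j39.68 Ω = 231.4∠9.9° Ω.
Step 4 — Power factor: PF = cos(φ) = Re(Z)/|Z| = 228/231.43 = 0.9852.
Step 5 — Type: Im(Z) = 39.68 ⇒ lagging (phase φ = 9.9°).

PF = 0.9852 (lagging, φ = 9.9°)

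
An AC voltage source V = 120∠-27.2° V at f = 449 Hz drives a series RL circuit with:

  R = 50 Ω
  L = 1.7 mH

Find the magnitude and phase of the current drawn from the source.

Step 1 — Angular frequency: ω = 2π·f = 2π·449 = 2821 rad/s.
Step 2 — Component impedances:
  R: Z = R = 50 Ω
  L: Z = jωL = j·2821·0.0017 = 0 + j4.796 Ω
Step 3 — Series combination: Z_total = R + L = 50 + j4.796 Ω = 50.23∠5.5° Ω.
Step 4 — Source phasor: V = 120∠-27.2° V = 106.7 - j54.85 V.
Step 5 — Ohm's law: I = V / Z_total = (106.7 - j54.85) / (50 + j4.796) = 2.011 - j1.29 A.
Step 6 — Convert to polar: |I| = 2.389 A, ∠I = -32.7°.

I = 2.389∠-32.7° A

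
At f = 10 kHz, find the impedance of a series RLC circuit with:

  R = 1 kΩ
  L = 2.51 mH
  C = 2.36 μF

Step 1 — Angular frequency: ω = 2π·f = 2π·1e+04 = 6.283e+04 rad/s.
Step 2 — Component impedances:
  R: Z = R = 1000 Ω
  L: Z = jωL = j·6.283e+04·0.00251 = 0 + j157.7 Ω
  C: Z = 1/(jωC) = -j/(ω·C) = 0 - j6.744 Ω
Step 3 — Series combination: Z_total = R + L + C = 1000 + j151 Ω = 1011∠8.6° Ω.

Z = 1000 + j151 Ω = 1011∠8.6° Ω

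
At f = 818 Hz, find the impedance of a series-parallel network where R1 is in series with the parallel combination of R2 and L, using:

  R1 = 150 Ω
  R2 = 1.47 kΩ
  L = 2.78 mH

Step 1 — Angular frequency: ω = 2π·f = 2π·818 = 5140 rad/s.
Step 2 — Component impedances:
  R1: Z = R = 150 Ω
  R2: Z = R = 1470 Ω
  L: Z = jωL = j·5140·0.00278 = 0 + j14.29 Ω
Step 3 — Parallel branch: R2 || L = 1/(1/R2 + 1/L) = 0.1389 + j14.29 Ω.
Step 4 — Series with R1: Z_total = R1 + (R2 || L) = 150.1 + j14.29 Ω = 150.8∠5.4° Ω.

Z = 150.1 + j14.29 Ω = 150.8∠5.4° Ω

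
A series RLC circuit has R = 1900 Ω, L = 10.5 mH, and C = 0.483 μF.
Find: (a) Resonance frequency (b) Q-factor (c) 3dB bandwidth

Step 1 — Resonance condition Im(Z)=0 gives ω₀ = 1/√(LC).
Step 2 — ω₀ = 1/√(0.0105·4.83e-07) = 1.404e+04 rad/s.
Step 3 — f₀ = ω₀/(2π) = 2235 Hz.
Step 4 — Series Q: Q = ω₀L/R = 1.404e+04·0.0105/1900 = 0.0776.
Step 5 — 3dB bandwidth: Δω = ω₀/Q = 1.81e+05 rad/s; BW = Δω/(2π) = 2.88e+04 Hz.

(a) f₀ = 2235 Hz  (b) Q = 0.0776  (c) BW = 2.88e+04 Hz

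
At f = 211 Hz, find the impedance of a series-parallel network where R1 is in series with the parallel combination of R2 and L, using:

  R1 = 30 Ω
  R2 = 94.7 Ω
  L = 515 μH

Step 1 — Angular frequency: ω = 2π·f = 2π·211 = 1326 rad/s.
Step 2 — Component impedances:
  R1: Z = R = 30 Ω
  R2: Z = R = 94.7 Ω
  L: Z = jωL = j·1326·0.000515 = 0 + j0.6828 Ω
Step 3 — Parallel branch: R2 || L = 1/(1/R2 + 1/L) = 0.004922 + j0.6827 Ω.
Step 4 — Series with R1: Z_total = R1 + (R2 || L) = 30 + j0.6827 Ω = 30.01∠1.3° Ω.

Z = 30 + j0.6827 Ω = 30.01∠1.3° Ω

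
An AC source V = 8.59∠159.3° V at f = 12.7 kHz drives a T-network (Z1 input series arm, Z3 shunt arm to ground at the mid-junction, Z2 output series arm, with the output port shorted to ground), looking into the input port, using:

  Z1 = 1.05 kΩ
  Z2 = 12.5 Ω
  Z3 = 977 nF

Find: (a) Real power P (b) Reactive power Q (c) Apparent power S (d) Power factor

Step 1 — Angular frequency: ω = 2π·f = 2π·1.27e+04 = 7.98e+04 rad/s.
Step 2 — Component impedances:
  Z1: Z = R = 1050 Ω
  Z2: Z = R = 12.5 Ω
  Z3: Z = 1/(jωC) = -j/(ω·C) = 0 - j12.83 Ω
Step 3 — With the output port shorted to ground, the output series arm Z2 runs from the junction to ground; the shunt arm Z3 also runs from the junction to ground. They appear in parallel: Z3 || Z2 = 6.411 - j6.248 Ω.
Step 4 — Series with input arm Z1: Z_in = Z1 + (Z3 || Z2) = 1056 - j6.248 Ω = 1056∠-0.3° Ω.
Step 5 — Source phasor: V = 8.59∠159.3° V = -8.035 + j3.036 V.
Step 6 — Current: I = V / Z = -0.007623 + j0.002829 A = 0.008131∠159.6° A.
Step 7 — Complex power: S = V·I* = 0.06985 - j0.0004131 VA.
Step 8 — Real power: P = Re(S) = 0.06985 W.
Step 9 — Reactive power: Q = Im(S) = -0.0004131 VAR.
Step 10 — Apparent power: |S| = 0.06985 VA.
Step 11 — Power factor: PF = P/|S| = 1 (leading).

(a) P = 0.06985 W  (b) Q = -0.0004131 VAR  (c) S = 0.06985 VA  (d) PF = 1 (leading)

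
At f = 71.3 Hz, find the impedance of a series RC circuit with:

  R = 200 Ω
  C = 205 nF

Step 1 — Angular frequency: ω = 2π·f = 2π·71.3 = 448 rad/s.
Step 2 — Component impedances:
  R: Z = R = 200 Ω
  C: Z = 1/(jωC) = -j/(ω·C) = 0 - j1.089e+04 Ω
Step 3 — Series combination: Z_total = R + C = 200 - j1.089e+04 Ω = 1.089e+04∠-88.9° Ω.

Z = 200 - j1.089e+04 Ω = 1.089e+04∠-88.9° Ω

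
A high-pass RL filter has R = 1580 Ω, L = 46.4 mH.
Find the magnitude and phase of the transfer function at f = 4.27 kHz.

Step 1 — Angular frequency: ω = 2π·4270 = 2.683e+04 rad/s.
Step 2 — Transfer function: H(jω) = jωL/(R + jωL).
Step 3 — Numerator jωL = j·1245; denominator R + jωL = 1580 + j1245.
Step 4 — H = 0.383 + j0.4861.
Step 5 — Magnitude: |H| = 0.6189 (-4.2 dB); phase: φ = 51.8°.

|H| = 0.6189 (-4.2 dB), φ = 51.8°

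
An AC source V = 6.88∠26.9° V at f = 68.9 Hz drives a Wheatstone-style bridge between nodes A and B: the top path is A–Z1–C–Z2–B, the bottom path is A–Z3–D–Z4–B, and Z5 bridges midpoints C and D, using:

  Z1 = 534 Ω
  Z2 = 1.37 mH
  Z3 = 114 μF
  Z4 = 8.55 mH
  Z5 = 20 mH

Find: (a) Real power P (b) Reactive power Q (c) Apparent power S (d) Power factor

Step 1 — Angular frequency: ω = 2π·f = 2π·68.9 = 432.9 rad/s.
Step 2 — Component impedances:
  Z1: Z = R = 534 Ω
  Z2: Z = jωL = j·432.9·0.00137 = 0 + j0.5931 Ω
  Z3: Z = 1/(jωC) = -j/(ω·C) = 0 - j20.26 Ω
  Z4: Z = jωL = j·432.9·0.00855 = 0 + j3.701 Ω
  Z5: Z = jωL = j·432.9·0.02 = 0 + j8.658 Ω
Step 3 — Bridge requires nodal analysis (the Z5 bridge couples midpoints C and D, so the two paths cannot be reduced to a simple series/parallel combination). Setting node B to ground and injecting 1 A at node A, the 3-node admittance system at A, C, D solves to V_A = Z_AB = 0.5919 - j17.6 Ω = 17.61∠-88.1° Ω.
Step 4 — Source phasor: V = 6.88∠26.9° V = 6.136 + j3.113 V.
Step 5 — Current: I = V / Z = -0.165 + j0.3542 A = 0.3907∠115.0° A.
Step 6 — Complex power: S = V·I* = 0.09035 - j2.686 VA.
Step 7 — Real power: P = Re(S) = 0.09035 W.
Step 8 — Reactive power: Q = Im(S) = -2.686 VAR.
Step 9 — Apparent power: |S| = 2.688 VA.
Step 10 — Power factor: PF = P/|S| = 0.03361 (leading).

(a) P = 0.09035 W  (b) Q = -2.686 VAR  (c) S = 2.688 VA  (d) PF = 0.03361 (leading)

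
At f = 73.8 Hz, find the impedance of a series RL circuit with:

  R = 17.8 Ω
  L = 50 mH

Step 1 — Angular frequency: ω = 2π·f = 2π·73.8 = 463.7 rad/s.
Step 2 — Component impedances:
  R: Z = R = 17.8 Ω
  L: Z = jωL = j·463.7·0.05 = 0 + j23.18 Ω
Step 3 — Series combination: Z_total = R + L = 17.8 + j23.18 Ω = 29.23∠52.5° Ω.

Z = 17.8 + j23.18 Ω = 29.23∠52.5° Ω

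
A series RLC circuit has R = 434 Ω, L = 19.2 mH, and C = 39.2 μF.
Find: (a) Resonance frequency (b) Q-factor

Step 1 — Resonance condition Im(Z)=0 gives ω₀ = 1/√(LC).
Step 2 — ω₀ = 1/√(0.0192·3.92e-05) = 1153 rad/s.
Step 3 — f₀ = ω₀/(2π) = 183.5 Hz.
Step 4 — Series Q: Q = ω₀L/R = 1153·0.0192/434 = 0.05099.

(a) f₀ = 183.5 Hz  (b) Q = 0.05099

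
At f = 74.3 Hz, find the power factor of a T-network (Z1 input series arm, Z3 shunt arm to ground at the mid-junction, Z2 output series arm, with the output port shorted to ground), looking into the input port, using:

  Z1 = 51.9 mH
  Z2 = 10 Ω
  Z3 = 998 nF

Step 1 — Angular frequency: ω = 2π·f = 2π·74.3 = 466.8 rad/s.
Step 2 — Component impedances:
  Z1: Z = jωL = j·466.8·0.0519 = 0 + j24.23 Ω
  Z2: Z = R = 10 Ω
  Z3: Z = 1/(jωC) = -j/(ω·C) = 0 - j2146 Ω
Step 3 — With the output port shorted to ground, the output series arm Z2 runs from the junction to ground; the shunt arm Z3 also runs from the junction to ground. They appear in parallel: Z3 || Z2 = 10 - j0.04659 Ω.
Step 4 — Series with input arm Z1: Z_in = Z1 + (Z3 || Z2) = 10 + j24.18 Ω = 26.17∠67.5° Ω.
Step 5 — Power factor: PF = cos(φ) = Re(Z)/|Z| = 10/26.17 = 0.3821.
Step 6 — Type: Im(Z) = 24.18 ⇒ lagging (phase φ = 67.5°).

PF = 0.3821 (lagging, φ = 67.5°)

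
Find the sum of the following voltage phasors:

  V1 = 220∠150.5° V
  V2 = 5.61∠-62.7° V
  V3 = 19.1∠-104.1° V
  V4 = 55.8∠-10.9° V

Step 1 — Convert each phasor to rectangular form:
  V1 = 220·(cos(150.5°) + j·sin(150.5°)) = -191.5 + j108.3 V
  V2 = 5.61·(cos(-62.7°) + j·sin(-62.7°)) = 2.573 - j4.985 V
  V3 = 19.1·(cos(-104.1°) + j·sin(-104.1°)) = -4.653 - j18.52 V
  V4 = 55.8·(cos(-10.9°) + j·sin(-10.9°)) = 54.79 - j10.55 V
Step 2 — Sum components: V_total = -138.8 + j74.27 V.
Step 3 — Convert to polar: |V_total| = 157.4 V, ∠V_total = 151.8°.

V_total = 157.4∠151.8° V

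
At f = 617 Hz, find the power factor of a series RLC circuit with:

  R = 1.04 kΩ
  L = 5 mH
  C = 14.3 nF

Step 1 — Angular frequency: ω = 2π·f = 2π·617 = 3877 rad/s.
Step 2 — Component impedances:
  R: Z = R = 1040 Ω
  L: Z = jωL = j·3877·0.005 = 0 + j19.38 Ω
  C: Z = 1/(jωC) = -j/(ω·C) = 0 - j1.804e+04 Ω
Step 3 — Series combination: Z_total = R + L + C = 1040 - j1.802e+04 Ω = 1.805e+04∠-86.7° Ω.
Step 4 — Power factor: PF = cos(φ) = Re(Z)/|Z| = 1040/1.805e+04 = 0.05762.
Step 5 — Type: Im(Z) = -1.802e+04 ⇒ leading (phase φ = -86.7°).

PF = 0.05762 (leading, φ = -86.7°)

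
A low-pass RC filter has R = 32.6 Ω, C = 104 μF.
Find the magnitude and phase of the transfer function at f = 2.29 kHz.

Step 1 — Angular frequency: ω = 2π·2290 = 1.439e+04 rad/s.
Step 2 — Transfer function: H(jω) = 1/(1 + jωRC).
Step 3 — Denominator: 1 + jωRC = 1 + j·1.439e+04·32.6·0.000104 = 1 + j48.78.
Step 4 — H = 0.00042 - j0.02049.
Step 5 — Magnitude: |H| = 0.02049 (-33.8 dB); phase: φ = -88.8°.

|H| = 0.02049 (-33.8 dB), φ = -88.8°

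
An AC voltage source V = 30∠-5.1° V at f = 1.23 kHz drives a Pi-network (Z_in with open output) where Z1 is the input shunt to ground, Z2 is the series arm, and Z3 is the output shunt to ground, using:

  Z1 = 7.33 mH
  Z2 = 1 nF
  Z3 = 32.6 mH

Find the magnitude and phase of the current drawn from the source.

Step 1 — Angular frequency: ω = 2π·f = 2π·1230 = 7728 rad/s.
Step 2 — Component impedances:
  Z1: Z = jωL = j·7728·0.00733 = 0 + j56.65 Ω
  Z2: Z = 1/(jωC) = -j/(ω·C) = 0 - j1.294e+05 Ω
  Z3: Z = jωL = j·7728·0.0326 = 0 + j251.9 Ω
Step 3 — With open output, the series arm Z2 and the output shunt Z3 appear in series to ground: Z2 + Z3 = 0 - j1.291e+05 Ω.
Step 4 — Parallel with input shunt Z1: Z_in = Z1 || (Z2 + Z3) = 0 + j56.67 Ω = 56.67∠90.0° Ω.
Step 5 — Source phasor: V = 30∠-5.1° V = 29.88 - j2.667 V.
Step 6 — Ohm's law: I = V / Z_total = (29.88 - j2.667) / (0 + j56.67) = -0.04706 - j0.5273 A.
Step 7 — Convert to polar: |I| = 0.5293 A, ∠I = -95.1°.

I = 0.5293∠-95.1° A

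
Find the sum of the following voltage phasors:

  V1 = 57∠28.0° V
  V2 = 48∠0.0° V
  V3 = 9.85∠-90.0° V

Step 1 — Convert each phasor to rectangular form:
  V1 = 57·(cos(28.0°) + j·sin(28.0°)) = 50.33 + j26.76 V
  V2 = 48·(cos(0.0°) + j·sin(0.0°)) = 48 V
  V3 = 9.85·(cos(-90.0°) + j·sin(-90.0°)) = 0 - j9.85 V
Step 2 — Sum components: V_total = 98.33 + j16.91 V.
Step 3 — Convert to polar: |V_total| = 99.77 V, ∠V_total = 9.8°.

V_total = 99.77∠9.8° V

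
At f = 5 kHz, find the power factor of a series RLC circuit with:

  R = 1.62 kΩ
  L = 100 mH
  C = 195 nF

Step 1 — Angular frequency: ω = 2π·f = 2π·5000 = 3.142e+04 rad/s.
Step 2 — Component impedances:
  R: Z = R = 1620 Ω
  L: Z = jωL = j·3.142e+04·0.1 = 0 + j3142 Ω
  C: Z = 1/(jωC) = -j/(ω·C) = 0 - j163.2 Ω
Step 3 — Series combination: Z_total = R + L + C = 1620 + j2978 Ω = 3390∠61.5° Ω.
Step 4 — Power factor: PF = cos(φ) = Re(Z)/|Z| = 1620/3390.4 = 0.4778.
Step 5 — Type: Im(Z) = 2978 ⇒ lagging (phase φ = 61.5°).

PF = 0.4778 (lagging, φ = 61.5°)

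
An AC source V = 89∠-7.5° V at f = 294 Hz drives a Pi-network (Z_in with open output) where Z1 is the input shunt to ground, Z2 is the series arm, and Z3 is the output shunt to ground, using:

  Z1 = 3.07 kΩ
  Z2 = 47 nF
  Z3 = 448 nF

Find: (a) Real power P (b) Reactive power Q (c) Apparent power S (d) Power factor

Step 1 — Angular frequency: ω = 2π·f = 2π·294 = 1847 rad/s.
Step 2 — Component impedances:
  Z1: Z = R = 3070 Ω
  Z2: Z = 1/(jωC) = -j/(ω·C) = 0 - j1.152e+04 Ω
  Z3: Z = 1/(jωC) = -j/(ω·C) = 0 - j1208 Ω
Step 3 — With open output, the series arm Z2 and the output shunt Z3 appear in series to ground: Z2 + Z3 = 0 - j1.273e+04 Ω.
Step 4 — Parallel with input shunt Z1: Z_in = Z1 || (Z2 + Z3) = 2901 - j699.9 Ω = 2984∠-13.6° Ω.
Step 5 — Source phasor: V = 89∠-7.5° V = 88.24 - j11.62 V.
Step 6 — Current: I = V / Z = 0.02966 + j0.00315 A = 0.02982∠6.1° A.
Step 7 — Complex power: S = V·I* = 2.58 - j0.6224 VA.
Step 8 — Real power: P = Re(S) = 2.58 W.
Step 9 — Reactive power: Q = Im(S) = -0.6224 VAR.
Step 10 — Apparent power: |S| = 2.654 VA.
Step 11 — Power factor: PF = P/|S| = 0.9721 (leading).

(a) P = 2.58 W  (b) Q = -0.6224 VAR  (c) S = 2.654 VA  (d) PF = 0.9721 (leading)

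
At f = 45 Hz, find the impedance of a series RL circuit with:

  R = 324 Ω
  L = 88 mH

Step 1 — Angular frequency: ω = 2π·f = 2π·45 = 282.7 rad/s.
Step 2 — Component impedances:
  R: Z = R = 324 Ω
  L: Z = jωL = j·282.7·0.088 = 0 + j24.88 Ω
Step 3 — Series combination: Z_total = R + L = 324 + j24.88 Ω = 325∠4.4° Ω.

Z = 324 + j24.88 Ω = 325∠4.4° Ω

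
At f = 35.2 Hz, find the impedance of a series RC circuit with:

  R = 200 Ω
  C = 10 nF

Step 1 — Angular frequency: ω = 2π·f = 2π·35.2 = 221.2 rad/s.
Step 2 — Component impedances:
  R: Z = R = 200 Ω
  C: Z = 1/(jωC) = -j/(ω·C) = 0 - j4.521e+05 Ω
Step 3 — Series combination: Z_total = R + C = 200 - j4.521e+05 Ω = 4.521e+05∠-90.0° Ω.

Z = 200 - j4.521e+05 Ω = 4.521e+05∠-90.0° Ω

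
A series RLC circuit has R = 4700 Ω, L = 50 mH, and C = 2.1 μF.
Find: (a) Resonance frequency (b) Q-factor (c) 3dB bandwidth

Step 1 — Resonance: ω₀ = 1/√(LC) = 1/√(0.05·2.1e-06) = 3086 rad/s.
Step 2 — f₀ = ω₀/(2π) = 491.2 Hz.
Step 3 — Series Q: Q = ω₀L/R = 3086·0.05/4700 = 0.03283.
Step 4 — Bandwidth: Δω = ω₀/Q = 9.4e+04 rad/s; BW = Δω/(2π) = 1.496e+04 Hz.

(a) f₀ = 491.2 Hz  (b) Q = 0.03283  (c) BW = 1.496e+04 Hz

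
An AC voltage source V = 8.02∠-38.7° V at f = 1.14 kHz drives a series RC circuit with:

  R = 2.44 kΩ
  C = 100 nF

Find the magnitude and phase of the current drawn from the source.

Step 1 — Angular frequency: ω = 2π·f = 2π·1140 = 7163 rad/s.
Step 2 — Component impedances:
  R: Z = R = 2440 Ω
  C: Z = 1/(jωC) = -j/(ω·C) = 0 - j1396 Ω
Step 3 — Series combination: Z_total = R + C = 2440 - j1396 Ω = 2811∠-29.8° Ω.
Step 4 — Source phasor: V = 8.02∠-38.7° V = 6.259 - j5.014 V.
Step 5 — Ohm's law: I = V / Z_total = (6.259 - j5.014) / (2440 - j1396) = 0.002818 - j0.0004425 A.
Step 6 — Convert to polar: |I| = 0.002853 A, ∠I = -8.9°.

I = 0.002853∠-8.9° A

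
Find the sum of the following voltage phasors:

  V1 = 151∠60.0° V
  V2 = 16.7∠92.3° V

Step 1 — Convert each phasor to rectangular form:
  V1 = 151·(cos(60.0°) + j·sin(60.0°)) = 75.5 + j130.8 V
  V2 = 16.7·(cos(92.3°) + j·sin(92.3°)) = -0.6702 + j16.69 V
Step 2 — Sum components: V_total = 74.83 + j147.5 V.
Step 3 — Convert to polar: |V_total| = 165.4 V, ∠V_total = 63.1°.

V_total = 165.4∠63.1° V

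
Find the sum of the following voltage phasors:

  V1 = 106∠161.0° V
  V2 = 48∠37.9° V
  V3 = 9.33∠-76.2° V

Step 1 — Convert each phasor to rectangular form:
  V1 = 106·(cos(161.0°) + j·sin(161.0°)) = -100.2 + j34.51 V
  V2 = 48·(cos(37.9°) + j·sin(37.9°)) = 37.88 + j29.49 V
  V3 = 9.33·(cos(-76.2°) + j·sin(-76.2°)) = 2.226 - j9.061 V
Step 2 — Sum components: V_total = -60.12 + j54.94 V.
Step 3 — Convert to polar: |V_total| = 81.44 V, ∠V_total = 137.6°.

V_total = 81.44∠137.6° V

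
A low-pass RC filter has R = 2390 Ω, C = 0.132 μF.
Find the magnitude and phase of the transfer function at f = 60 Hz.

Step 1 — Angular frequency: ω = 2π·60 = 377 rad/s.
Step 2 — Transfer function: H(jω) = 1/(1 + jωRC).
Step 3 — Denominator: 1 + jωRC = 1 + j·377·2390·1.32e-07 = 1 + j0.1189.
Step 4 — H = 0.9861 - j0.1173.
Step 5 — Magnitude: |H| = 0.993 (-0.1 dB); phase: φ = -6.8°.

|H| = 0.993 (-0.1 dB), φ = -6.8°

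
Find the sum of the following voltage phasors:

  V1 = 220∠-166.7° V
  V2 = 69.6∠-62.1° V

Step 1 — Convert each phasor to rectangular form:
  V1 = 220·(cos(-166.7°) + j·sin(-166.7°)) = -214.1 - j50.61 V
  V2 = 69.6·(cos(-62.1°) + j·sin(-62.1°)) = 32.57 - j61.51 V
Step 2 — Sum components: V_total = -181.5 - j112.1 V.
Step 3 — Convert to polar: |V_total| = 213.4 V, ∠V_total = -148.3°.

V_total = 213.4∠-148.3° V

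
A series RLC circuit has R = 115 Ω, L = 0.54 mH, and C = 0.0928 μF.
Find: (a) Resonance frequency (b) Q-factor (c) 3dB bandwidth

Step 1 — Resonance: ω₀ = 1/√(LC) = 1/√(0.00054·9.28e-08) = 1.413e+05 rad/s.
Step 2 — f₀ = ω₀/(2π) = 2.248e+04 Hz.
Step 3 — Series Q: Q = ω₀L/R = 1.413e+05·0.00054/115 = 0.6633.
Step 4 — Bandwidth: Δω = ω₀/Q = 2.13e+05 rad/s; BW = Δω/(2π) = 3.389e+04 Hz.

(a) f₀ = 2.248e+04 Hz  (b) Q = 0.6633  (c) BW = 3.389e+04 Hz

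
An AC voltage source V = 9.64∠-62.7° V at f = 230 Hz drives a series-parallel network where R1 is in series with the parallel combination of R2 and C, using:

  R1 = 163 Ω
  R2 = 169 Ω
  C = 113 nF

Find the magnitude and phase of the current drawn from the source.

Step 1 — Angular frequency: ω = 2π·f = 2π·230 = 1445 rad/s.
Step 2 — Component impedances:
  R1: Z = R = 163 Ω
  R2: Z = R = 169 Ω
  C: Z = 1/(jωC) = -j/(ω·C) = 0 - j6124 Ω
Step 3 — Parallel branch: R2 || C = 1/(1/R2 + 1/C) = 168.9 - j4.66 Ω.
Step 4 — Series with R1: Z_total = R1 + (R2 || C) = 331.9 - j4.66 Ω = 331.9∠-0.8° Ω.
Step 5 — Source phasor: V = 9.64∠-62.7° V = 4.421 - j8.566 V.
Step 6 — Ohm's law: I = V / Z_total = (4.421 - j8.566) / (331.9 - j4.66) = 0.01368 - j0.02562 A.
Step 7 — Convert to polar: |I| = 0.02904 A, ∠I = -61.9°.

I = 0.02904∠-61.9° A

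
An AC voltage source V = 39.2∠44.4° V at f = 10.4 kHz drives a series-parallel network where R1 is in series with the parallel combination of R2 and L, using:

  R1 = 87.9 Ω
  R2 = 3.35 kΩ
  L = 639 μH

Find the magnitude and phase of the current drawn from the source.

Step 1 — Angular frequency: ω = 2π·f = 2π·1.04e+04 = 6.535e+04 rad/s.
Step 2 — Component impedances:
  R1: Z = R = 87.9 Ω
  R2: Z = R = 3350 Ω
  L: Z = jωL = j·6.535e+04·0.000639 = 0 + j41.76 Ω
Step 3 — Parallel branch: R2 || L = 1/(1/R2 + 1/L) = 0.5204 + j41.75 Ω.
Step 4 — Series with R1: Z_total = R1 + (R2 || L) = 88.42 + j41.75 Ω = 97.78∠25.3° Ω.
Step 5 — Source phasor: V = 39.2∠44.4° V = 28.01 + j27.43 V.
Step 6 — Ohm's law: I = V / Z_total = (28.01 + j27.43) / (88.42 + j41.75) = 0.3788 + j0.1313 A.
Step 7 — Convert to polar: |I| = 0.4009 A, ∠I = 19.1°.

I = 0.4009∠19.1° A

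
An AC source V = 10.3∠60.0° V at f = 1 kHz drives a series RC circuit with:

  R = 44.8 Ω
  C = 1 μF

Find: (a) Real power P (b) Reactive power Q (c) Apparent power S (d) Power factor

Step 1 — Angular frequency: ω = 2π·f = 2π·1000 = 6283 rad/s.
Step 2 — Component impedances:
  R: Z = R = 44.8 Ω
  C: Z = 1/(jωC) = -j/(ω·C) = 0 - j159.2 Ω
Step 3 — Series combination: Z_total = R + C = 44.8 - j159.2 Ω = 165.3∠-74.3° Ω.
Step 4 — Source phasor: V = 10.3∠60.0° V = 5.15 + j8.92 V.
Step 5 — Current: I = V / Z = -0.04349 + j0.0446 A = 0.0623∠134.3° A.
Step 6 — Complex power: S = V·I* = 0.1739 - j0.6176 VA.
Step 7 — Real power: P = Re(S) = 0.1739 W.
Step 8 — Reactive power: Q = Im(S) = -0.6176 VAR.
Step 9 — Apparent power: |S| = 0.6416 VA.
Step 10 — Power factor: PF = P/|S| = 0.271 (leading).

(a) P = 0.1739 W  (b) Q = -0.6176 VAR  (c) S = 0.6416 VA  (d) PF = 0.271 (leading)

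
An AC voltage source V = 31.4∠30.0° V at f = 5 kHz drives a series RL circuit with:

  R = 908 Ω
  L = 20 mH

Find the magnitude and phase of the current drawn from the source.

Step 1 — Angular frequency: ω = 2π·f = 2π·5000 = 3.142e+04 rad/s.
Step 2 — Component impedances:
  R: Z = R = 908 Ω
  L: Z = jωL = j·3.142e+04·0.02 = 0 + j628.3 Ω
Step 3 — Series combination: Z_total = R + L = 908 + j628.3 Ω = 1104∠34.7° Ω.
Step 4 — Source phasor: V = 31.4∠30.0° V = 27.19 + j15.7 V.
Step 5 — Ohm's law: I = V / Z_total = (27.19 + j15.7) / (908 + j628.3) = 0.02834 - j0.002321 A.
Step 6 — Convert to polar: |I| = 0.02844 A, ∠I = -4.7°.

I = 0.02844∠-4.7° A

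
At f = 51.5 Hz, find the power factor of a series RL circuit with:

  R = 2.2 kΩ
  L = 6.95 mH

Step 1 — Angular frequency: ω = 2π·f = 2π·51.5 = 323.6 rad/s.
Step 2 — Component impedances:
  R: Z = R = 2200 Ω
  L: Z = jωL = j·323.6·0.00695 = 0 + j2.249 Ω
Step 3 — Series combination: Z_total = R + L = 2200 + j2.249 Ω = 2200∠0.1° Ω.
Step 4 — Power factor: PF = cos(φ) = Re(Z)/|Z| = 2200/2200 = 1.
Step 5 — Type: Im(Z) = 2.249 ⇒ lagging (phase φ = 0.1°).

PF = 1 (lagging, φ = 0.1°)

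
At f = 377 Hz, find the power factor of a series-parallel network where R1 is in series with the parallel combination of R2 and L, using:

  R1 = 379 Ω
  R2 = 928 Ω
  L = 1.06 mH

Step 1 — Angular frequency: ω = 2π·f = 2π·377 = 2369 rad/s.
Step 2 — Component impedances:
  R1: Z = R = 379 Ω
  R2: Z = R = 928 Ω
  L: Z = jωL = j·2369·0.00106 = 0 + j2.511 Ω
Step 3 — Parallel branch: R2 || L = 1/(1/R2 + 1/L) = 0.006794 + j2.511 Ω.
Step 4 — Series with R1: Z_total = R1 + (R2 || L) = 379 + j2.511 Ω = 379∠0.4° Ω.
Step 5 — Power factor: PF = cos(φ) = Re(Z)/|Z| = 379/379 = 1.
Step 6 — Type: Im(Z) = 2.511 ⇒ lagging (phase φ = 0.4°).

PF = 1 (lagging, φ = 0.4°)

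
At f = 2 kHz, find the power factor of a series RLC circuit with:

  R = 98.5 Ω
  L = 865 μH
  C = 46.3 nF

Step 1 — Angular frequency: ω = 2π·f = 2π·2000 = 1.257e+04 rad/s.
Step 2 — Component impedances:
  R: Z = R = 98.5 Ω
  L: Z = jωL = j·1.257e+04·0.000865 = 0 + j10.87 Ω
  C: Z = 1/(jωC) = -j/(ω·C) = 0 - j1719 Ω
Step 3 — Series combination: Z_total = R + L + C = 98.5 - j1708 Ω = 1711∠-86.7° Ω.
Step 4 — Power factor: PF = cos(φ) = Re(Z)/|Z| = 98.5/1710.7 = 0.05758.
Step 5 — Type: Im(Z) = -1708 ⇒ leading (phase φ = -86.7°).

PF = 0.05758 (leading, φ = -86.7°)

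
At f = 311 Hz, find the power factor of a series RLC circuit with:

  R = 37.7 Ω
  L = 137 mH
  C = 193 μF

Step 1 — Angular frequency: ω = 2π·f = 2π·311 = 1954 rad/s.
Step 2 — Component impedances:
  R: Z = R = 37.7 Ω
  L: Z = jωL = j·1954·0.137 = 0 + j267.7 Ω
  C: Z = 1/(jωC) = -j/(ω·C) = 0 - j2.652 Ω
Step 3 — Series combination: Z_total = R + L + C = 37.7 + j265.1 Ω = 267.7∠81.9° Ω.
Step 4 — Power factor: PF = cos(φ) = Re(Z)/|Z| = 37.7/267.7 = 0.1408.
Step 5 — Type: Im(Z) = 265.1 ⇒ lagging (phase φ = 81.9°).

PF = 0.1408 (lagging, φ = 81.9°)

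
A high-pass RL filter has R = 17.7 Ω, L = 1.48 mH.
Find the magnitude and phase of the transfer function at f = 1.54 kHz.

Step 1 — Angular frequency: ω = 2π·1540 = 9676 rad/s.
Step 2 — Transfer function: H(jω) = jωL/(R + jωL).
Step 3 — Numerator jωL = j·14.32; denominator R + jωL = 17.7 + j14.32.
Step 4 — H = 0.3956 + j0.489.
Step 5 — Magnitude: |H| = 0.629 (-4.0 dB); phase: φ = 51.0°.

|H| = 0.629 (-4.0 dB), φ = 51.0°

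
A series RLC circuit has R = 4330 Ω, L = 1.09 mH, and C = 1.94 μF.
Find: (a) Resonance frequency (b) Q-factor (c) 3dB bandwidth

Step 1 — Resonance: ω₀ = 1/√(LC) = 1/√(0.00109·1.94e-06) = 2.175e+04 rad/s.
Step 2 — f₀ = ω₀/(2π) = 3461 Hz.
Step 3 — Series Q: Q = ω₀L/R = 2.175e+04·0.00109/4330 = 0.005474.
Step 4 — Bandwidth: Δω = ω₀/Q = 3.972e+06 rad/s; BW = Δω/(2π) = 6.322e+05 Hz.

(a) f₀ = 3461 Hz  (b) Q = 0.005474  (c) BW = 6.322e+05 Hz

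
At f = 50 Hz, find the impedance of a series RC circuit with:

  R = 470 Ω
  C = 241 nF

Step 1 — Angular frequency: ω = 2π·f = 2π·50 = 314.2 rad/s.
Step 2 — Component impedances:
  R: Z = R = 470 Ω
  C: Z = 1/(jωC) = -j/(ω·C) = 0 - j1.321e+04 Ω
Step 3 — Series combination: Z_total = R + C = 470 - j1.321e+04 Ω = 1.322e+04∠-88.0° Ω.

Z = 470 - j1.321e+04 Ω = 1.322e+04∠-88.0° Ω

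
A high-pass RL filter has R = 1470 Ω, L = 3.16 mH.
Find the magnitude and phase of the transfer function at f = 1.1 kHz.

Step 1 — Angular frequency: ω = 2π·1100 = 6912 rad/s.
Step 2 — Transfer function: H(jω) = jωL/(R + jωL).
Step 3 — Numerator jωL = j·21.84; denominator R + jωL = 1470 + j21.84.
Step 4 — H = 0.0002207 + j0.01485.
Step 5 — Magnitude: |H| = 0.01486 (-36.6 dB); phase: φ = 89.1°.

|H| = 0.01486 (-36.6 dB), φ = 89.1°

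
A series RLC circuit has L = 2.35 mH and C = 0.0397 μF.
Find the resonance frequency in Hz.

Step 1 — Resonance condition Im(Z)=0 gives ω₀ = 1/√(LC).
Step 2 — ω₀ = 1/√(0.00235·3.97e-08) = 1.035e+05 rad/s.
Step 3 — f₀ = ω₀/(2π) = 1.648e+04 Hz.

f₀ = 1.648e+04 Hz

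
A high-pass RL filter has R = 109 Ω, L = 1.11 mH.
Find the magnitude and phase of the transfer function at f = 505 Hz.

Step 1 — Angular frequency: ω = 2π·505 = 3173 rad/s.
Step 2 — Transfer function: H(jω) = jωL/(R + jωL).
Step 3 — Numerator jωL = j·3.522; denominator R + jωL = 109 + j3.522.
Step 4 — H = 0.001043 + j0.03228.
Step 5 — Magnitude: |H| = 0.0323 (-29.8 dB); phase: φ = 88.1°.

|H| = 0.0323 (-29.8 dB), φ = 88.1°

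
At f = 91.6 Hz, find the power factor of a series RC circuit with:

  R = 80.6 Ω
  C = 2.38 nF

Step 1 — Angular frequency: ω = 2π·f = 2π·91.6 = 575.5 rad/s.
Step 2 — Component impedances:
  R: Z = R = 80.6 Ω
  C: Z = 1/(jωC) = -j/(ω·C) = 0 - j7.3e+05 Ω
Step 3 — Series combination: Z_total = R + C = 80.6 - j7.3e+05 Ω = 7.3e+05∠-90.0° Ω.
Step 4 — Power factor: PF = cos(φ) = Re(Z)/|Z| = 80.6/7.3e+05 = 0.0001104.
Step 5 — Type: Im(Z) = -7.3e+05 ⇒ leading (phase φ = -90.0°).

PF = 0.0001104 (leading, φ = -90.0°)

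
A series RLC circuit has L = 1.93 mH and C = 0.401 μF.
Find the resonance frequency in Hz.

Step 1 — Resonance condition Im(Z)=0 gives ω₀ = 1/√(LC).
Step 2 — ω₀ = 1/√(0.00193·4.01e-07) = 3.595e+04 rad/s.
Step 3 — f₀ = ω₀/(2π) = 5721 Hz.

f₀ = 5721 Hz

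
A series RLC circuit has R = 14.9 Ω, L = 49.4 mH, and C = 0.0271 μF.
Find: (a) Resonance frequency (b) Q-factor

Step 1 — Resonance condition Im(Z)=0 gives ω₀ = 1/√(LC).
Step 2 — ω₀ = 1/√(0.0494·2.71e-08) = 2.733e+04 rad/s.
Step 3 — f₀ = ω₀/(2π) = 4350 Hz.
Step 4 — Series Q: Q = ω₀L/R = 2.733e+04·0.0494/14.9 = 90.61.

(a) f₀ = 4350 Hz  (b) Q = 90.61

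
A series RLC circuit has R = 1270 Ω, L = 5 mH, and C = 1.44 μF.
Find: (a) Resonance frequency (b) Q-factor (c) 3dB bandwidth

Step 1 — Resonance: ω₀ = 1/√(LC) = 1/√(0.005·1.44e-06) = 1.179e+04 rad/s.
Step 2 — f₀ = ω₀/(2π) = 1876 Hz.
Step 3 — Series Q: Q = ω₀L/R = 1.179e+04·0.005/1270 = 0.0464.
Step 4 — Bandwidth: Δω = ω₀/Q = 2.54e+05 rad/s; BW = Δω/(2π) = 4.043e+04 Hz.

(a) f₀ = 1876 Hz  (b) Q = 0.0464  (c) BW = 4.043e+04 Hz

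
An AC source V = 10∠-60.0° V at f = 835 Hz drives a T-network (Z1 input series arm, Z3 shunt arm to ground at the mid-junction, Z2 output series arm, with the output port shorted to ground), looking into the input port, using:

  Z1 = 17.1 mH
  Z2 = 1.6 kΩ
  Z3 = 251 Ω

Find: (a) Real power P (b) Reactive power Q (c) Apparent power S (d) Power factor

Step 1 — Angular frequency: ω = 2π·f = 2π·835 = 5246 rad/s.
Step 2 — Component impedances:
  Z1: Z = jωL = j·5246·0.0171 = 0 + j89.71 Ω
  Z2: Z = R = 1600 Ω
  Z3: Z = R = 251 Ω
Step 3 — With the output port shorted to ground, the output series arm Z2 runs from the junction to ground; the shunt arm Z3 also runs from the junction to ground. They appear in parallel: Z3 || Z2 = 217 Ω.
Step 4 — Series with input arm Z1: Z_in = Z1 + (Z3 || Z2) = 217 + j89.71 Ω = 234.8∠22.5° Ω.
Step 5 — Source phasor: V = 10∠-60.0° V = 5 - j8.66 V.
Step 6 — Current: I = V / Z = 0.005585 - j0.04223 A = 0.04259∠-82.5° A.
Step 7 — Complex power: S = V·I* = 0.3936 + j0.1628 VA.
Step 8 — Real power: P = Re(S) = 0.3936 W.
Step 9 — Reactive power: Q = Im(S) = 0.1628 VAR.
Step 10 — Apparent power: |S| = 0.4259 VA.
Step 11 — Power factor: PF = P/|S| = 0.9241 (lagging).

(a) P = 0.3936 W  (b) Q = 0.1628 VAR  (c) S = 0.4259 VA  (d) PF = 0.9241 (lagging)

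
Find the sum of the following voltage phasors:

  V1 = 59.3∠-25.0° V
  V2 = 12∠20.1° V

Step 1 — Convert each phasor to rectangular form:
  V1 = 59.3·(cos(-25.0°) + j·sin(-25.0°)) = 53.74 - j25.06 V
  V2 = 12·(cos(20.1°) + j·sin(20.1°)) = 11.27 + j4.124 V
Step 2 — Sum components: V_total = 65.01 - j20.94 V.
Step 3 — Convert to polar: |V_total| = 68.3 V, ∠V_total = -17.9°.

V_total = 68.3∠-17.9° V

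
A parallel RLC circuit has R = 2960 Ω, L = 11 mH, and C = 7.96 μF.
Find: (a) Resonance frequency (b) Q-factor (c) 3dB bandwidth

Step 1 — Resonance: ω₀ = 1/√(LC) = 1/√(0.011·7.96e-06) = 3379 rad/s.
Step 2 — f₀ = ω₀/(2π) = 537.9 Hz.
Step 3 — Parallel Q: Q = R/(ω₀L) = 2960/(3379·0.011) = 79.63.
Step 4 — Bandwidth: Δω = ω₀/Q = 42.44 rad/s; BW = Δω/(2π) = 6.755 Hz.

(a) f₀ = 537.9 Hz  (b) Q = 79.63  (c) BW = 6.755 Hz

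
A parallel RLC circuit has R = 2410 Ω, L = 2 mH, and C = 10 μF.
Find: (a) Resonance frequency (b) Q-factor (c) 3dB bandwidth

Step 1 — Resonance: ω₀ = 1/√(LC) = 1/√(0.002·1e-05) = 7071 rad/s.
Step 2 — f₀ = ω₀/(2π) = 1125 Hz.
Step 3 — Parallel Q: Q = R/(ω₀L) = 2410/(7071·0.002) = 170.4.
Step 4 — Bandwidth: Δω = ω₀/Q = 41.49 rad/s; BW = Δω/(2π) = 6.604 Hz.

(a) f₀ = 1125 Hz  (b) Q = 170.4  (c) BW = 6.604 Hz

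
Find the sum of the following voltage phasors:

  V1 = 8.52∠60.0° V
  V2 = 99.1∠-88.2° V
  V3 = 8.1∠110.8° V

Step 1 — Convert each phasor to rectangular form:
  V1 = 8.52·(cos(60.0°) + j·sin(60.0°)) = 4.26 + j7.379 V
  V2 = 99.1·(cos(-88.2°) + j·sin(-88.2°)) = 3.113 - j99.05 V
  V3 = 8.1·(cos(110.8°) + j·sin(110.8°)) = -2.876 + j7.572 V
Step 2 — Sum components: V_total = 4.496 - j84.1 V.
Step 3 — Convert to polar: |V_total| = 84.22 V, ∠V_total = -86.9°.

V_total = 84.22∠-86.9° V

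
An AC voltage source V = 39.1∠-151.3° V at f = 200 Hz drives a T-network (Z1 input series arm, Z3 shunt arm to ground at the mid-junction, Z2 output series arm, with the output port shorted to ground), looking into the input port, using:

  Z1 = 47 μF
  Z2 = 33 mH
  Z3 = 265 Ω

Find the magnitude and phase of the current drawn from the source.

Step 1 — Angular frequency: ω = 2π·f = 2π·200 = 1257 rad/s.
Step 2 — Component impedances:
  Z1: Z = 1/(jωC) = -j/(ω·C) = 0 - j16.93 Ω
  Z2: Z = jωL = j·1257·0.033 = 0 + j41.47 Ω
  Z3: Z = R = 265 Ω
Step 3 — With the output port shorted to ground, the output series arm Z2 runs from the junction to ground; the shunt arm Z3 also runs from the junction to ground. They appear in parallel: Z3 || Z2 = 6.334 + j40.48 Ω.
Step 4 — Series with input arm Z1: Z_in = Z1 + (Z3 || Z2) = 6.334 + j23.55 Ω = 24.38∠74.9° Ω.
Step 5 — Source phasor: V = 39.1∠-151.3° V = -34.3 - j18.78 V.
Step 6 — Ohm's law: I = V / Z_total = (-34.3 - j18.78) / (6.334 + j23.55) = -1.109 + j1.158 A.
Step 7 — Convert to polar: |I| = 1.604 A, ∠I = 133.8°.

I = 1.604∠133.8° A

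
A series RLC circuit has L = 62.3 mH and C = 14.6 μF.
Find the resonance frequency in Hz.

Step 1 — Resonance condition Im(Z)=0 gives ω₀ = 1/√(LC).
Step 2 — ω₀ = 1/√(0.0623·1.46e-05) = 1049 rad/s.
Step 3 — f₀ = ω₀/(2π) = 166.9 Hz.

f₀ = 166.9 Hz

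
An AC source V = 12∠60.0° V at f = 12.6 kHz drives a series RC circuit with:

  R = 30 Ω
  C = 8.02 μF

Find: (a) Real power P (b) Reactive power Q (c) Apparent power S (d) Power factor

Step 1 — Angular frequency: ω = 2π·f = 2π·1.26e+04 = 7.917e+04 rad/s.
Step 2 — Component impedances:
  R: Z = R = 30 Ω
  C: Z = 1/(jωC) = -j/(ω·C) = 0 - j1.575 Ω
Step 3 — Series combination: Z_total = R + C = 30 - j1.575 Ω = 30.04∠-3.0° Ω.
Step 4 — Source phasor: V = 12∠60.0° V = 6 + j10.39 V.
Step 5 — Current: I = V / Z = 0.1813 + j0.3559 A = 0.3994∠63.0° A.
Step 6 — Complex power: S = V·I* = 4.787 - j0.2513 VA.
Step 7 — Real power: P = Re(S) = 4.787 W.
Step 8 — Reactive power: Q = Im(S) = -0.2513 VAR.
Step 9 — Apparent power: |S| = 4.793 VA.
Step 10 — Power factor: PF = P/|S| = 0.9986 (leading).

(a) P = 4.787 W  (b) Q = -0.2513 VAR  (c) S = 4.793 VA  (d) PF = 0.9986 (leading)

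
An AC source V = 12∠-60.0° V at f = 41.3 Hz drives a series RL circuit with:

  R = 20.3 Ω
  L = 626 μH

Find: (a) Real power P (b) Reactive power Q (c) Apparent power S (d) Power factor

Step 1 — Angular frequency: ω = 2π·f = 2π·41.3 = 259.5 rad/s.
Step 2 — Component impedances:
  R: Z = R = 20.3 Ω
  L: Z = jωL = j·259.5·0.000626 = 0 + j0.1624 Ω
Step 3 — Series combination: Z_total = R + L = 20.3 + j0.1624 Ω = 20.3∠0.5° Ω.
Step 4 — Source phasor: V = 12∠-60.0° V = 6 - j10.39 V.
Step 5 — Current: I = V / Z = 0.2915 - j0.5143 A = 0.5911∠-60.5° A.
Step 6 — Complex power: S = V·I* = 7.093 + j0.05676 VA.
Step 7 — Real power: P = Re(S) = 7.093 W.
Step 8 — Reactive power: Q = Im(S) = 0.05676 VAR.
Step 9 — Apparent power: |S| = 7.093 VA.
Step 10 — Power factor: PF = P/|S| = 1 (lagging).

(a) P = 7.093 W  (b) Q = 0.05676 VAR  (c) S = 7.093 VA  (d) PF = 1 (lagging)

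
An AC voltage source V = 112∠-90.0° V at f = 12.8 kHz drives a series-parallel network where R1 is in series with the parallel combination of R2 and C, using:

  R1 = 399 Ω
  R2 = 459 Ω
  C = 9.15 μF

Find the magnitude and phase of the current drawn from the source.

Step 1 — Angular frequency: ω = 2π·f = 2π·1.28e+04 = 8.042e+04 rad/s.
Step 2 — Component impedances:
  R1: Z = R = 399 Ω
  R2: Z = R = 459 Ω
  C: Z = 1/(jωC) = -j/(ω·C) = 0 - j1.359 Ω
Step 3 — Parallel branch: R2 || C = 1/(1/R2 + 1/C) = 0.004023 - j1.359 Ω.
Step 4 — Series with R1: Z_total = R1 + (R2 || C) = 399 - j1.359 Ω = 399∠-0.2° Ω.
Step 5 — Source phasor: V = 112∠-90.0° V = 0 - j112 V.
Step 6 — Ohm's law: I = V / Z_total = (0 - j112) / (399 - j1.359) = 0.000956 - j0.2807 A.
Step 7 — Convert to polar: |I| = 0.2807 A, ∠I = -89.8°.

I = 0.2807∠-89.8° A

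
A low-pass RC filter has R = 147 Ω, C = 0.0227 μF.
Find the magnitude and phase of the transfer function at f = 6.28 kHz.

Step 1 — Angular frequency: ω = 2π·6280 = 3.946e+04 rad/s.
Step 2 — Transfer function: H(jω) = 1/(1 + jωRC).
Step 3 — Denominator: 1 + jωRC = 1 + j·3.946e+04·147·2.27e-08 = 1 + j0.1317.
Step 4 — H = 0.983 - j0.1294.
Step 5 — Magnitude: |H| = 0.9914 (-0.1 dB); phase: φ = -7.5°.

|H| = 0.9914 (-0.1 dB), φ = -7.5°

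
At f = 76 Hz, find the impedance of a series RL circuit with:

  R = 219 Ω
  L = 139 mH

Step 1 — Angular frequency: ω = 2π·f = 2π·76 = 477.5 rad/s.
Step 2 — Component impedances:
  R: Z = R = 219 Ω
  L: Z = jωL = j·477.5·0.139 = 0 + j66.38 Ω
Step 3 — Series combination: Z_total = R + L = 219 + j66.38 Ω = 228.8∠16.9° Ω.

Z = 219 + j66.38 Ω = 228.8∠16.9° Ω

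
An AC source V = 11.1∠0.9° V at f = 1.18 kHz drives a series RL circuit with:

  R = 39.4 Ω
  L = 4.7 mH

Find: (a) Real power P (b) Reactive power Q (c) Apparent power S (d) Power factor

Step 1 — Angular frequency: ω = 2π·f = 2π·1180 = 7414 rad/s.
Step 2 — Component impedances:
  R: Z = R = 39.4 Ω
  L: Z = jωL = j·7414·0.0047 = 0 + j34.85 Ω
Step 3 — Series combination: Z_total = R + L = 39.4 + j34.85 Ω = 52.6∠41.5° Ω.
Step 4 — Source phasor: V = 11.1∠0.9° V = 11.1 + j0.1744 V.
Step 5 — Current: I = V / Z = 0.1603 - j0.1373 A = 0.211∠-40.6° A.
Step 6 — Complex power: S = V·I* = 1.755 + j1.552 VA.
Step 7 — Real power: P = Re(S) = 1.755 W.
Step 8 — Reactive power: Q = Im(S) = 1.552 VAR.
Step 9 — Apparent power: |S| = 2.342 VA.
Step 10 — Power factor: PF = P/|S| = 0.7491 (lagging).

(a) P = 1.755 W  (b) Q = 1.552 VAR  (c) S = 2.342 VA  (d) PF = 0.7491 (lagging)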